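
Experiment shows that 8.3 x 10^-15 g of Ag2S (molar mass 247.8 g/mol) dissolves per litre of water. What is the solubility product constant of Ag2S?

Molar solubility s = (8.3 x 10^-15 g/L) / (247.8 g/mol) = 3.35 x 10^-17 M.
Ag2S(s) ⇌ 2 Ag^+ + S^2-
For each mole of Ag2S that dissolves: [Ag^+] = 2s, [S^2-] = s.
Ksp = [Ag^+]^2[S^2-]
So Ksp = (2s)^2 × s = 4s^3
With s = 3.35 × 10^-17: Ksp = 1.5 x 10^-49

Ksp = 1.5e-49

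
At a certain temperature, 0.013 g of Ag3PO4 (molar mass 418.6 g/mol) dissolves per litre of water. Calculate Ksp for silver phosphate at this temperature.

Ksp = 2.5e-17

Molar solubility s = (1.3 × 10^-2 g/L) / (418.6 g/mol) = 3.11 x 10^-5 M.
Ag3PO4(s) <=> 3 Ag^+(aq) + PO4^3-(aq)
Let s = molar solubility. Then [Ag^+] = 3s and [PO4^3-] = s.
Ksp = [Ag^+]^3[PO4^3-]
So Ksp = (3s)^3 × s = 27s^4
Ksp = 27 × (3.11 × 10^-5)^4 = 2.5 × 10^-17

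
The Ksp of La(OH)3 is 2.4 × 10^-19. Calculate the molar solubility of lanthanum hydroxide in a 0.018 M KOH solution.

4.1e-14 M

La(OH)3(s) ⇌ La^3+ + 3 OH^-
Ksp = [La^3+][OH^-]^3
Let s = moles of La(OH)3 that dissolve per litre. [La^3+] = s, [OH^-] = 0.018 + 3s ≈ 0.018 (Ksp is small, so little additional dissolves).
Ksp ≈ s × (0.018)^3
s = 4.1 × 10^-14 M
Check: 3s = 1.2 × 10^-13 ≪ 0.018, so the approximation is valid.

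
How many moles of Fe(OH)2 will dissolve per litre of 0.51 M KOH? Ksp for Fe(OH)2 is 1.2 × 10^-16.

Fe(OH)2(s) ⇌ Fe^2+(aq) + 2 OH^-(aq)
Ksp = [Fe^2+][OH^-]^2
Let s = moles of Fe(OH)2 that dissolve per litre. [Fe^2+] = s, [OH^-] = 0.51 + 2s ≈ 0.51 (Ksp is small, so little additional dissolves).
Ksp ≈ s × (0.51)^2
s = 4.6 × 10^-16 M
Check: 2s = 9.2 × 10^-16 ≪ 0.51, so the approximation is valid.

s = 4.6 x 10^-16 M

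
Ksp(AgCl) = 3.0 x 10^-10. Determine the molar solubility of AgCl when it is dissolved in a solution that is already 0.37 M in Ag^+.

AgCl(s) ⇌ Ag^+(aq) + Cl^-(aq)
Ksp = [Ag^+][Cl^-]
If s mol/L dissolves here, [Ag^+] = 0.37 + s ≈ 0.37, [Cl^-] = s (since the Ag^+ already present dominates).
Ksp ≈ 0.37 × s
s = 8.1 x 10^-10 M
Check: s = 8.1 × 10^-10 ≪ 0.37, so the approximation is valid.

8.1e-10 M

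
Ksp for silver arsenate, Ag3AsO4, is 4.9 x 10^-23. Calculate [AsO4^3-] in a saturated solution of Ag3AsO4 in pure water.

Ag3AsO4(s) ⇌ 3 Ag^+ + AsO4^3-
Ksp = [Ag^+]^3[AsO4^3-]
Let s = molar solubility. Then [Ag^+] = 3s and [AsO4^3-] = s.
Ksp = (3s)^3s = 27s^4
s^4 = 4.9 x 10^-23 / 27, so s = 1.16 x 10^-6 M
[AsO4^3-] = s = 1.2 × 10^-6 M

1.2 × 10^-6 M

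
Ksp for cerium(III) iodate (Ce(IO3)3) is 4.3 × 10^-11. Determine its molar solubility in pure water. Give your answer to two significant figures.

1.1 × 10^-3 M

Ce(IO3)3(s) <=> Ce^3+(aq) + 3 IO3^-(aq)
Ksp = [Ce^3+][IO3^-]^3
For each mole of Ce(IO3)3 that dissolves: [Ce^3+] = s, [IO3^-] = 3s.
So Ksp = s × (3s)^3 = 27s^4
s = (4.3 × 10^-11 / 27)^(1/4) = 1.1 × 10^-3 M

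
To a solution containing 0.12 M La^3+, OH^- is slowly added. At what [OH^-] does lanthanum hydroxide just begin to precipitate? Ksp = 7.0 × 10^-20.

[OH^-] = 8.4 x 10^-7 M

La(OH)3(s) ⇌ La^3+ + 3 OH^-
Ksp = [La^3+][OH^-]^3
Precipitation begins when Q = Ksp. With [La^3+] = 0.12 M:
7.0 × 10^-20 = (0.12) × [OH^-]^3
[OH^-] = (7.0 × 10^-20 / 1.2 × 10^-1)^(1/3) = 8.4 × 10^-7 M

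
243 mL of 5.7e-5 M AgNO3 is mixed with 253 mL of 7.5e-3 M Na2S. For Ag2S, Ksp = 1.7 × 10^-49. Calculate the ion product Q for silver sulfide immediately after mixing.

Total volume = 243 + 253 = 496 mL.
[Ag^+] = 5.7 × 10^-5 × (243/496) = 2.79 x 10^-5 M
[S^2-] = 7.5 x 10^-3 × (253/496) = 3.83 × 10^-3 M
Ag2S(s) <=> 2 Ag^+(aq) + S^2-(aq), so Q = [Ag^+]^2[S^2-]
Q = (2.79 × 10^-5)^2(3.83 × 10^-3) = 3.0 × 10^-12
Q > Ksp, so Ag2S will precipitate.

Q = 3.0 × 10^-12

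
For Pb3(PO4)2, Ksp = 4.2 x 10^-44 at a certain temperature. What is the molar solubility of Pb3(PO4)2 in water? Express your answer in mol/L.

s ≈ 8.3e-10 M

Pb3(PO4)2(s) ⇌ 3 Pb^2+(aq) + 2 PO4^3-(aq)
Ksp = [Pb^2+]^3[PO4^3-]^2
For each mole of Pb3(PO4)2 that dissolves: [Pb^2+] = 3s, [PO4^3-] = 2s.
Substituting: Ksp = (3s)^3(2s)^2 = 108s^5
s^5 = 4.2 x 10^-44 / 108, so s = 8.3 x 10^-10 M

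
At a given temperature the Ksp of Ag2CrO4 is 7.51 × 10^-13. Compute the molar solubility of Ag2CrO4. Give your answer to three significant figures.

Ag2CrO4(s) ⇌ 2 Ag^+(aq) + CrO4^2-(aq)
Ksp = [Ag^+]^2[CrO4^2-]
For each mole of Ag2CrO4 that dissolves: [Ag^+] = 2s, [CrO4^2-] = s.
So Ksp = (2s)^2 × s = 4s^3
s = (7.51 × 10^-13 / 4)^(1/3) = 5.73 × 10^-5 M

5.73 × 10^-5 M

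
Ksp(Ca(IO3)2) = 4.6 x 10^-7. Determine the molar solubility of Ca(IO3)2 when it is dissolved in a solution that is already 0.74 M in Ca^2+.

s ≈ 3.9 × 10^-4 M

Ca(IO3)2(s) <=> Ca^2+(aq) + 2 IO3^-(aq)
Ksp = [Ca^2+][IO3^-]^2
Let s = moles of Ca(IO3)2 that dissolve per litre. [Ca^2+] = 0.74 + s ≈ 0.74, [IO3^-] = 2s (common-ion effect: Ca^2+ is already 0.74 M).
Ksp ≈ 0.74 × (2s)^2
s = 3.9 x 10^-4 M
Check: s = 3.9 x 10^-4 ≪ 0.74, so the approximation is valid.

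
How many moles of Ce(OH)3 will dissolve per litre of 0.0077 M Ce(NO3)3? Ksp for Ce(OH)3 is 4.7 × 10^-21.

s = 2.8 × 10^-7 M

Ce(OH)3(s) ⇌ Ce^3+ + 3 OH^-
Ksp = [Ce^3+][OH^-]^3
Let s = moles of Ce(OH)3 that dissolve per litre. [Ce^3+] = 0.0077 + s ≈ 0.0077, [OH^-] = 3s (Ksp is small, so little additional dissolves).
Ksp ≈ 0.0077 × (3s)^3
s = 2.8 x 10^-7 M
Check: s = 2.8 × 10^-7 ≪ 0.0077, so the approximation is valid.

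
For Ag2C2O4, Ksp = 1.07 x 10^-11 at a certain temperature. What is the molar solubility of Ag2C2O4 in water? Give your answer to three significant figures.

s = 1.39 x 10^-4 M

Ag2C2O4(s) ⇌ 2 Ag^+ + C2O4^2-
Ksp = [Ag^+]^2[C2O4^2-]
Let s = molar solubility. Then [Ag^+] = 2s and [C2O4^2-] = s.
So Ksp = (2s)^2 × s = 4s^3
s^3 = 1.07 x 10^-11 / 4, so s = 1.39 × 10^-4 M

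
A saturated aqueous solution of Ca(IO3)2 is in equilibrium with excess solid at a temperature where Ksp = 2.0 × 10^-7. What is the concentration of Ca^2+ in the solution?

[Ca^2+] ≈ 3.7 × 10^-3 M

Ca(IO3)2(s) <=> Ca^2+(aq) + 2 IO3^-(aq)
Ksp = [Ca^2+][IO3^-]^2
For each mole of Ca(IO3)2 that dissolves: [Ca^2+] = s, [IO3^-] = 2s.
So Ksp = s × (2s)^2 = 4s^3
Solving, s = (2.0 × 10^-7/4)^(1/3) = 3.68 x 10^-3 M
[Ca^2+] = s = 3.7 × 10^-3 M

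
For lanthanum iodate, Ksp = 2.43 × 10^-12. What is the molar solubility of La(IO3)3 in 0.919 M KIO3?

s ≈ 3.13 × 10^-12 M

La(IO3)3(s) ⇌ La^3+ + 3 IO3^-
Ksp = [La^3+][IO3^-]^3
If s mol/L dissolves here, [La^3+] = s, [IO3^-] = 0.919 + 3s ≈ 0.919 (since IO3^- from KIO3 dominates).
Ksp ≈ s × (0.919)^3
s = 3.13 × 10^-12 M
Check: 3s = 9.4 × 10^-12 ≪ 0.919, so the approximation is valid.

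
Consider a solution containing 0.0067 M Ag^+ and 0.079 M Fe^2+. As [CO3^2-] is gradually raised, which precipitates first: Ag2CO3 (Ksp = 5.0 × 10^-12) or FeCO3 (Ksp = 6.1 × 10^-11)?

Precipitation of each salt starts when its ion product equals its Ksp.
For Ag2CO3: 5.0 × 10^-12 = (0.0067)^2 × [CO3^2-]  ⇒  [CO3^2-] = 1.1 × 10^-7 M.
For FeCO3: 6.1 × 10^-11 = 0.079 × [CO3^2-]  ⇒  [CO3^2-] = 7.7 × 10^-10 M.
The salt with the lower threshold [CO3^2-] precipitates first: FeCO3.

FeCO3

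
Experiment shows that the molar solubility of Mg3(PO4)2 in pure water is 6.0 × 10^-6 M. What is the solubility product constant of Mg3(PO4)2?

Ksp = 8.4 × 10^-25

Mg3(PO4)2(s) ⇌ 3 Mg^2+(aq) + 2 PO4^3-(aq)
With molar solubility s: [Mg^2+] = 3s, [PO4^3-] = 2s.
Ksp = [Mg^2+]^3[PO4^3-]^2
Substituting: Ksp = (3s)^3(2s)^2 = 108s^5
With s = 6.0 × 10^-6: Ksp = 8.4 × 10^-25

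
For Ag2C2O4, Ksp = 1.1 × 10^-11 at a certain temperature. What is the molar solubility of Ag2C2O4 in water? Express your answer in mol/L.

Ag2C2O4(s) ⇌ 2 Ag^+ + C2O4^2-
Ksp = [Ag^+]^2[C2O4^2-]
Let s = molar solubility. Then [Ag^+] = 2s and [C2O4^2-] = s.
Substituting: Ksp = (2s)^2s = 4s^3
s = (1.1 × 10^-11 / 4)^(1/3) = 1.4 × 10^-4 M

s = 1.4e-4 M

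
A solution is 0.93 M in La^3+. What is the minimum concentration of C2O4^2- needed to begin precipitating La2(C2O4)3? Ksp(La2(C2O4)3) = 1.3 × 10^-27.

[C2O4^2-] ≈ 1.1 × 10^-9 M

La2(C2O4)3(s) ⇌ 2 La^3+(aq) + 3 C2O4^2-(aq)
Ksp = [La^3+]^2[C2O4^2-]^3
Precipitation begins when Q = Ksp. With [La^3+] = 0.93 M:
1.3 × 10^-27 = (0.93)^2 × [C2O4^2-]^3
[C2O4^2-] = (1.3 × 10^-27 / 8.65 x 10^-1)^(1/3) = 1.1 x 10^-9 M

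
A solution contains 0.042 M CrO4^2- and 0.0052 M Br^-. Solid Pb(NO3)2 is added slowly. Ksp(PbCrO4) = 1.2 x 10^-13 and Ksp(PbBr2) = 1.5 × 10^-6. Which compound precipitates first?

PbCrO4

Each salt begins to precipitate when Q = Ksp, i.e. when [Pb^2+] reaches its threshold.
For PbCrO4: 1.2 x 10^-13 = 0.042 × [Pb^2+]  ⇒  [Pb^2+] = 2.9 × 10^-12 M.
For PbBr2: 1.5 × 10^-6 = (0.0052)^2 × [Pb^2+]  ⇒  [Pb^2+] = 5.5 × 10^-2 M.
The salt with the lower threshold [Pb^2+] precipitates first: PbCrO4.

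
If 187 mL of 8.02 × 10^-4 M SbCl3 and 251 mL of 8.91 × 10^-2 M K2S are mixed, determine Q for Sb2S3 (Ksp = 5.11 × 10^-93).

Q = 1.56 x 10^-11

Total volume = 187 + 251 = 438 mL.
[Sb^3+] = 8.02 × 10^-4 × (187/438) = 3.424 × 10^-4 M
[S^2-] = 8.91 × 10^-2 × (251/438) = 5.106 × 10^-2 M
Sb2S3(s) <=> 2 Sb^3+ + 3 S^2-, so Q = [Sb^3+]^2[S^2-]^3
Q = (3.424 × 10^-4)^2(5.106 × 10^-2)^3 = 1.56 × 10^-11
Q > Ksp, so Sb2S3 will precipitate.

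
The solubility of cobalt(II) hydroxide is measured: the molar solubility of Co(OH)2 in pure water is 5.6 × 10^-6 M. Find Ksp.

Co(OH)2(s) ⇌ Co^2+(aq) + 2 OH^-(aq)
With molar solubility s: [Co^2+] = s, [OH^-] = 2s.
Ksp = [Co^2+][OH^-]^2
Substituting: Ksp = s(2s)^2 = 4s^3
With s = 5.6 × 10^-6: Ksp = 7.0 × 10^-16

Ksp = 7.0 × 10^-16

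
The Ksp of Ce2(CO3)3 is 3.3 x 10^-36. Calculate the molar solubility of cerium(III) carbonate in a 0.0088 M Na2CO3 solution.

s = 1.1 × 10^-15 M

Ce2(CO3)3(s) ⇌ 2 Ce^3+ + 3 CO3^2-
Ksp = [Ce^3+]^2[CO3^2-]^3
Let s = moles of Ce2(CO3)3 that dissolve per litre. [Ce^3+] = 2s, [CO3^2-] = 0.0088 + 3s ≈ 0.0088 (since CO3^2- from Na2CO3 dominates).
Ksp ≈ (2s)^2 × (0.0088)^3
s = 1.1 x 10^-15 M
Check: 3s = 3.3 x 10^-15 ≪ 0.0088, so the approximation is valid.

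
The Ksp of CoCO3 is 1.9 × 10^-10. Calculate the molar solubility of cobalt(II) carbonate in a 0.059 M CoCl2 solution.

CoCO3(s) <=> Co^2+(aq) + CO3^2-(aq)
Ksp = [Co^2+][CO3^2-]
If s mol/L dissolves here, [Co^2+] = 0.059 + s ≈ 0.059, [CO3^2-] = s (common-ion effect: Co^2+ is already 0.059 M).
Ksp ≈ 0.059 × s
s = 3.2 × 10^-9 M
Check: s = 3.2 × 10^-9 ≪ 0.059, so the approximation is valid.

s = 3.2e-9 M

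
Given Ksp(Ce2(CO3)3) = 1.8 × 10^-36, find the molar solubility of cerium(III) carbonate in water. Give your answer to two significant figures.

Ce2(CO3)3(s) ⇌ 2 Ce^3+ + 3 CO3^2-
Ksp = [Ce^3+]^2[CO3^2-]^3
For each mole of Ce2(CO3)3 that dissolves: [Ce^3+] = 2s, [CO3^2-] = 3s.
Substituting: Ksp = (2s)^2(3s)^3 = 108s^5
Solving, s = (1.8 × 10^-36/108)^(1/5) = 2.8 x 10^-8 M

s ≈ 2.8e-8 M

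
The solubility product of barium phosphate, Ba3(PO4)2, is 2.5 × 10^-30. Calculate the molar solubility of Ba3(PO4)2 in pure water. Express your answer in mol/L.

s = 4.7 x 10^-7 M

Ba3(PO4)2(s) <=> 3 Ba^2+ + 2 PO4^3-
Ksp = [Ba^2+]^3[PO4^3-]^2
With molar solubility s: [Ba^2+] = 3s, [PO4^3-] = 2s.
Substituting: Ksp = (3s)^3(2s)^2 = 108s^5
Solving, s = (2.5 × 10^-30/108)^(1/5) = 4.7 × 10^-7 M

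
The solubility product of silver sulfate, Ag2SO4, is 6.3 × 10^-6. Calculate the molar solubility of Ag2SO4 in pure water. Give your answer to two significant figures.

Ag2SO4(s) ⇌ 2 Ag^+ + SO4^2-
Ksp = [Ag^+]^2[SO4^2-]
Let s = molar solubility. Then [Ag^+] = 2s and [SO4^2-] = s.
Ksp = (2s)^2s = 4s^3
Solving, s = (6.3 × 10^-6/4)^(1/3) = 1.2 × 10^-2 M

1.2 x 10^-2 M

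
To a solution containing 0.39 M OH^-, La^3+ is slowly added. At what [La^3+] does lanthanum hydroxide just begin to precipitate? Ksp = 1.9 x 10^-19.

[La^3+] ≈ 3.2 × 10^-18 M

La(OH)3(s) <=> La^3+ + 3 OH^-
Ksp = [La^3+][OH^-]^3
Precipitation begins when Q = Ksp. With [OH^-] = 0.39 M:
1.9 x 10^-19 = (0.39)^3 × [La^3+]
[La^3+] = (1.9 x 10^-19 / 5.93 × 10^-2) = 3.2 x 10^-18 M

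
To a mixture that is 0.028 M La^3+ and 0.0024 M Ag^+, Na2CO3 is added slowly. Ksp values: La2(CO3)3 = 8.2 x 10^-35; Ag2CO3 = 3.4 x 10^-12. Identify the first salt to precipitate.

La2(CO3)3

Precipitation of each salt starts when its ion product equals its Ksp.
For La2(CO3)3: 8.2 x 10^-35 = (0.028)^2 × [CO3^2-]^3  ⇒  [CO3^2-] = 4.7 × 10^-11 M.
For Ag2CO3: 3.4 x 10^-12 = (0.0024)^2 × [CO3^2-]  ⇒  [CO3^2-] = 5.9 × 10^-7 M.
The salt with the lower threshold [CO3^2-] precipitates first: La2(CO3)3.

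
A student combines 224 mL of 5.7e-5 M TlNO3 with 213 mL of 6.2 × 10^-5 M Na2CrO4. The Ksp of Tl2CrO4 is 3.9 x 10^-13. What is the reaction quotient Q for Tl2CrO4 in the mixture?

Q ≈ 2.6e-14

Total volume = 224 + 213 = 437 mL.
[Tl^+] = 5.7 x 10^-5 × (224/437) = 2.92 × 10^-5 M
[CrO4^2-] = 6.2 x 10^-5 × (213/437) = 3.02 × 10^-5 M
Tl2CrO4(s) <=> 2 Tl^+(aq) + CrO4^2-(aq), so Q = [Tl^+]^2[CrO4^2-]
Q = (2.92 x 10^-5)^2(3.02 × 10^-5) = 2.6 × 10^-14
Q < Ksp, so no precipitate of Tl2CrO4 forms.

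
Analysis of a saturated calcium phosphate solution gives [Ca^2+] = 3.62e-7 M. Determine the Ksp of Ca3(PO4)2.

Ca3(PO4)2(s) <=> 3 Ca^2+(aq) + 2 PO4^3-(aq)
Stoichiometry gives [PO4^3-] = (2/3)[Ca^2+] = 2.413 x 10^-7 M.
Ksp = [Ca^2+]^3[PO4^3-]^2
Ksp = (3.62 x 10^-7)^3 × (2.413 × 10^-7)^2 = 2.76 x 10^-33

Ksp ≈ 2.76 x 10^-33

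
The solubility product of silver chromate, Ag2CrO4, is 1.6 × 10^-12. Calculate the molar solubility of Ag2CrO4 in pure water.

Ag2CrO4(s) ⇌ 2 Ag^+(aq) + CrO4^2-(aq)
Ksp = [Ag^+]^2[CrO4^2-]
Let s = molar solubility. Then [Ag^+] = 2s and [CrO4^2-] = s.
Substituting: Ksp = (2s)^2s = 4s^3
s = (1.6 × 10^-12 / 4)^(1/3) = 7.4 × 10^-5 M

7.4 × 10^-5 M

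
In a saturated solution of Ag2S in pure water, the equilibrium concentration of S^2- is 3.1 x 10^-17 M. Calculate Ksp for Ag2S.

Ag2S(s) ⇌ 2 Ag^+ + S^2-
Stoichiometry gives [Ag^+] = (2/1)[S^2-] = 6.20 × 10^-17 M.
Ksp = [Ag^+]^2[S^2-]
Ksp = (6.20 × 10^-17)^2 × 3.1 × 10^-17 = 1.2 × 10^-49

Ksp ≈ 1.2 x 10^-49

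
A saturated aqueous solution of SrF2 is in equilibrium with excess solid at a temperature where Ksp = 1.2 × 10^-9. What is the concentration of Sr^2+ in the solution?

[Sr^2+] = 6.7 × 10^-4 M

SrF2(s) ⇌ Sr^2+ + 2 F^-
Ksp = [Sr^2+][F^-]^2
If s mol/L of SrF2 dissolves, [Sr^2+] = s and [F^-] = 2s.
So Ksp = s × (2s)^2 = 4s^3
Solving, s = (1.2 × 10^-9/4)^(1/3) = 6.69 × 10^-4 M
[Sr^2+] = s = 6.7 x 10^-4 M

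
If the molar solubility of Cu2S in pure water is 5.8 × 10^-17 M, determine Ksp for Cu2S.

7.8e-49

Cu2S(s) ⇌ 2 Cu^+(aq) + S^2-(aq)
If s mol/L of Cu2S dissolves, [Cu^+] = 2s and [S^2-] = s.
Ksp = [Cu^+]^2[S^2-]
Substituting: Ksp = (2s)^2s = 4s^3
With s = 5.8 x 10^-17: Ksp = 7.8 x 10^-49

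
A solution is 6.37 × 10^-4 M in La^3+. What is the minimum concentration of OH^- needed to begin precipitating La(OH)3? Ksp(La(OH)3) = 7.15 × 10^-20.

La(OH)3(s) ⇌ La^3+ + 3 OH^-
Ksp = [La^3+][OH^-]^3
Precipitation begins when Q = Ksp. With [La^3+] = 6.37 × 10^-4 M:
7.15 × 10^-20 = (6.37 × 10^-4) × [OH^-]^3
[OH^-] = (7.15 × 10^-20 / 6.37 × 10^-4)^(1/3) = 4.82 × 10^-6 M

4.82e-6 M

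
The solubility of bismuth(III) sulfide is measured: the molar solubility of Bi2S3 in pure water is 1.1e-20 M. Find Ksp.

Ksp ≈ 1.7 x 10^-98

Bi2S3(s) <=> 2 Bi^3+(aq) + 3 S^2-(aq)
Let s = molar solubility. Then [Bi^3+] = 2s and [S^2-] = 3s.
Ksp = [Bi^3+]^2[S^2-]^3
Ksp = (2s)^2(3s)^3 = 108s^5
Ksp = 108 × (1.1 x 10^-20)^5 = 1.7 × 10^-98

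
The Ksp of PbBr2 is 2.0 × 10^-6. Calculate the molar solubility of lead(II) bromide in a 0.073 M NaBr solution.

s = 3.8e-4 M

PbBr2(s) ⇌ Pb^2+(aq) + 2 Br^-(aq)
Ksp = [Pb^2+][Br^-]^2
Let s be the molar solubility in this solution. [Pb^2+] = s, [Br^-] = 0.073 + 2s ≈ 0.073 (since Br^- from NaBr dominates).
Ksp ≈ s × (0.073)^2
s = 3.8 × 10^-4 M
Check: 2s = 7.5 × 10^-4 ≪ 0.073, so the approximation is valid.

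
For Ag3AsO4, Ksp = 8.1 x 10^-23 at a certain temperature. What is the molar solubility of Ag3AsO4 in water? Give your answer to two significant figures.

Ag3AsO4(s) ⇌ 3 Ag^+(aq) + AsO4^3-(aq)
Ksp = [Ag^+]^3[AsO4^3-]
For each mole of Ag3AsO4 that dissolves: [Ag^+] = 3s, [AsO4^3-] = s.
So Ksp = (3s)^3 × s = 27s^4
s = (8.1 x 10^-23 / 27)^(1/4) = 1.3 x 10^-6 M

1.3 × 10^-6 M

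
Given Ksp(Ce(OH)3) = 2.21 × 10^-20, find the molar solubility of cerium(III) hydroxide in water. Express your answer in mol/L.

Ce(OH)3(s) ⇌ Ce^3+(aq) + 3 OH^-(aq)
Ksp = [Ce^3+][OH^-]^3
If s mol/L of Ce(OH)3 dissolves, [Ce^3+] = s and [OH^-] = 3s.
So Ksp = s × (3s)^3 = 27s^4
Solving, s = (2.21 × 10^-20/27)^(1/4) = 5.35 × 10^-6 M

s = 5.35 × 10^-6 M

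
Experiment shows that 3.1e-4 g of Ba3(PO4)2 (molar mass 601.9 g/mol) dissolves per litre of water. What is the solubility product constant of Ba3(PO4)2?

Molar solubility s = (3.1 x 10^-4 g/L) / (601.9 g/mol) = 5.15 x 10^-7 M.
Ba3(PO4)2(s) ⇌ 3 Ba^2+(aq) + 2 PO4^3-(aq)
Let s = molar solubility. Then [Ba^2+] = 3s and [PO4^3-] = 2s.
Ksp = [Ba^2+]^3[PO4^3-]^2
Substituting: Ksp = (3s)^3(2s)^2 = 108s^5
Ksp = 108 × (5.15 × 10^-7)^5 = 3.9 × 10^-30

3.9e-30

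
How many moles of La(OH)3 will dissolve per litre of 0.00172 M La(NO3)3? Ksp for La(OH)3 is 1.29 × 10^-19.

La(OH)3(s) ⇌ La^3+ + 3 OH^-
Ksp = [La^3+][OH^-]^3
Let s = moles of La(OH)3 that dissolve per litre. [La^3+] = 0.00172 + s ≈ 0.00172, [OH^-] = 3s (Ksp is small, so little additional dissolves).
Ksp ≈ 0.00172 × (3s)^3
s = 1.41 x 10^-6 M
Check: s = 1.4 × 10^-6 ≪ 0.00172, so the approximation is valid.

s ≈ 1.41 × 10^-6 M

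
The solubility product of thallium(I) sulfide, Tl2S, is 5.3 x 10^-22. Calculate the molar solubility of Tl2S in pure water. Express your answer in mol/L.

s ≈ 5.1 × 10^-8 M

Tl2S(s) ⇌ 2 Tl^+ + S^2-
Ksp = [Tl^+]^2[S^2-]
With molar solubility s: [Tl^+] = 2s, [S^2-] = s.
Ksp = (2s)^2s = 4s^3
Solving, s = (5.3 x 10^-22/4)^(1/3) = 5.1 x 10^-8 M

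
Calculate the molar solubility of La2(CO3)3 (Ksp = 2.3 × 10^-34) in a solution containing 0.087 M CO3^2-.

La2(CO3)3(s) ⇌ 2 La^3+(aq) + 3 CO3^2-(aq)
Ksp = [La^3+]^2[CO3^2-]^3
Let s be the molar solubility in this solution. [La^3+] = 2s, [CO3^2-] = 0.087 + 3s ≈ 0.087 (since the CO3^2- already present dominates).
Ksp ≈ (2s)^2 × (0.087)^3
s = 3.0 × 10^-16 M
Check: 3s = 8.9 × 10^-16 ≪ 0.087, so the approximation is valid.

3.0e-16 M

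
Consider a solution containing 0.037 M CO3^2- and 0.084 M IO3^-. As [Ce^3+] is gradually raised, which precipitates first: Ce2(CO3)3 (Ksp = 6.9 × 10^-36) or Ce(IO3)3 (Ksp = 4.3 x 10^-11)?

Ce2(CO3)3

Precipitation of each salt starts when its ion product equals its Ksp.
For Ce2(CO3)3: 6.9 × 10^-36 = (0.037)^3 × [Ce^3+]^2  ⇒  [Ce^3+] = 3.7 x 10^-16 M.
For Ce(IO3)3: 4.3 x 10^-11 = (0.084)^3 × [Ce^3+]  ⇒  [Ce^3+] = 7.3 x 10^-8 M.
The salt with the lower threshold [Ce^3+] precipitates first: Ce2(CO3)3.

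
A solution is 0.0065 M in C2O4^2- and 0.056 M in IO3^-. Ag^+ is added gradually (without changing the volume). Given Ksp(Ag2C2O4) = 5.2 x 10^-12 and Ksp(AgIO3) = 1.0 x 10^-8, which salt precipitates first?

Each salt begins to precipitate when Q = Ksp, i.e. when [Ag^+] reaches its threshold.
For Ag2C2O4: 5.2 x 10^-12 = 0.0065 × [Ag^+]^2  ⇒  [Ag^+] = 2.8 × 10^-5 M.
For AgIO3: 1.0 x 10^-8 = 0.056 × [Ag^+]  ⇒  [Ag^+] = 1.8 x 10^-7 M.
The salt with the lower threshold [Ag^+] precipitates first: AgIO3.

AgIO3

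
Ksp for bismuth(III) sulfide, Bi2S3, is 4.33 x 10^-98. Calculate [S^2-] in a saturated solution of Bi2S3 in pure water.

Bi2S3(s) <=> 2 Bi^3+ + 3 S^2-
Ksp = [Bi^3+]^2[S^2-]^3
If s mol/L of Bi2S3 dissolves, [Bi^3+] = 2s and [S^2-] = 3s.
Ksp = (2s)^2(3s)^3 = 108s^5
Solving, s = (4.33 x 10^-98/108)^(1/5) = 1.320 × 10^-20 M
[S^2-] = 3s = 3.96 x 10^-20 M

[S^2-] ≈ 3.96e-20 M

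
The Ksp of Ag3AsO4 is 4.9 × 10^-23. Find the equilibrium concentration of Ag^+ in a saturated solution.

Ag3AsO4(s) ⇌ 3 Ag^+(aq) + AsO4^3-(aq)
Ksp = [Ag^+]^3[AsO4^3-]
Let s = molar solubility. Then [Ag^+] = 3s and [AsO4^3-] = s.
Substituting: Ksp = (3s)^3s = 27s^4
s^4 = 4.9 × 10^-23 / 27, so s = 1.16 × 10^-6 M
[Ag^+] = 3s = 3.5 x 10^-6 M

[Ag^+] = 3.5 × 10^-6 M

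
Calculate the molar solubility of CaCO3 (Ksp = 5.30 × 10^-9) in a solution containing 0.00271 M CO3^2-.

s = 1.96e-6 M

CaCO3(s) ⇌ Ca^2+ + CO3^2-
Ksp = [Ca^2+][CO3^2-]
If s mol/L dissolves here, [Ca^2+] = s, [CO3^2-] = 0.00271 + s ≈ 0.00271 (common-ion effect: CO3^2- is already 0.00271 M).
Ksp ≈ s × 0.00271
s = 1.96 × 10^-6 M
Check: s = 2.0 x 10^-6 ≪ 0.00271, so the approximation is valid.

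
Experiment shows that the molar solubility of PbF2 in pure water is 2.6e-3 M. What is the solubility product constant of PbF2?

7.0e-8

PbF2(s) ⇌ Pb^2+(aq) + 2 F^-(aq)
Let s = molar solubility. Then [Pb^2+] = s and [F^-] = 2s.
Ksp = [Pb^2+][F^-]^2
Substituting: Ksp = s(2s)^2 = 4s^3
With s = 2.6 × 10^-3: Ksp = 7.0 × 10^-8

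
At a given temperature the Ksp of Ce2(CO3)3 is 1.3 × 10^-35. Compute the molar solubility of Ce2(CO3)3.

s = 4.1e-8 M

Ce2(CO3)3(s) <=> 2 Ce^3+ + 3 CO3^2-
Ksp = [Ce^3+]^2[CO3^2-]^3
If s mol/L of Ce2(CO3)3 dissolves, [Ce^3+] = 2s and [CO3^2-] = 3s.
Substituting: Ksp = (2s)^2(3s)^3 = 108s^5
s = (1.3 × 10^-35 / 108)^(1/5) = 4.1 x 10^-8 M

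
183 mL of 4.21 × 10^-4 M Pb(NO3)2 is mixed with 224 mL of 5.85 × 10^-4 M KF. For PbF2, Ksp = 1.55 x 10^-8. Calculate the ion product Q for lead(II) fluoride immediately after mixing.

Total volume = 183 + 224 = 407 mL.
[Pb^2+] = 4.21 × 10^-4 × (183/407) = 1.893 x 10^-4 M
[F^-] = 5.85 × 10^-4 × (224/407) = 3.220 x 10^-4 M
PbF2(s) ⇌ Pb^2+ + 2 F^-, so Q = [Pb^2+][F^-]^2
Q = (1.893 × 10^-4)(3.220 × 10^-4)^2 = 1.96 × 10^-11
Q < Ksp, so no precipitate of PbF2 forms.

Q = 1.96 × 10^-11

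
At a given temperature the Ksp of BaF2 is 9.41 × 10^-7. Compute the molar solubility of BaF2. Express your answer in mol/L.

s = 6.17e-3 M

BaF2(s) ⇌ Ba^2+(aq) + 2 F^-(aq)
Ksp = [Ba^2+][F^-]^2
If s mol/L of BaF2 dissolves, [Ba^2+] = s and [F^-] = 2s.
So Ksp = s × (2s)^2 = 4s^3
Solving, s = (9.41 × 10^-7/4)^(1/3) = 6.17 × 10^-3 M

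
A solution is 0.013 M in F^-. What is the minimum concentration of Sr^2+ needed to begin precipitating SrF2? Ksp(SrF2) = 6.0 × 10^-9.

[Sr^2+] = 3.6 × 10^-5 M

SrF2(s) ⇌ Sr^2+(aq) + 2 F^-(aq)
Ksp = [Sr^2+][F^-]^2
Precipitation begins when Q = Ksp. With [F^-] = 0.013 M:
6.0 × 10^-9 = (0.013)^2 × [Sr^2+]
[Sr^2+] = (6.0 × 10^-9 / 1.69 × 10^-4) = 3.6 × 10^-5 M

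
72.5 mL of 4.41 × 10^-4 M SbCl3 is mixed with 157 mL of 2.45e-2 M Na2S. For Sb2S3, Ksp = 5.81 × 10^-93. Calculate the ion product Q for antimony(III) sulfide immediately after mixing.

Q = 9.14e-14

Total volume = 72.5 + 157 = 229.5 mL.
[Sb^3+] = 4.41 × 10^-4 × (72.5/229.5) = 1.393 × 10^-4 M
[S^2-] = 2.45 × 10^-2 × (157/229.5) = 1.676 x 10^-2 M
Sb2S3(s) ⇌ 2 Sb^3+ + 3 S^2-, so Q = [Sb^3+]^2[S^2-]^3
Q = (1.393 x 10^-4)^2(1.676 × 10^-2)^3 = 9.14 × 10^-14
Q > Ksp, so Sb2S3 will precipitate.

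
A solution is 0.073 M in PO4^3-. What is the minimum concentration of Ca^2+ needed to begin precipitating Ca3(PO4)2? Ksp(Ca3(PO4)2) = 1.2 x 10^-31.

Ca3(PO4)2(s) <=> 3 Ca^2+ + 2 PO4^3-
Ksp = [Ca^2+]^3[PO4^3-]^2
Precipitation begins when Q = Ksp. With [PO4^3-] = 0.073 M:
1.2 x 10^-31 = (0.073)^2 × [Ca^2+]^3
[Ca^2+] = (1.2 x 10^-31 / 5.33 x 10^-3)^(1/3) = 2.8 x 10^-10 M

[Ca^2+] ≈ 2.8 × 10^-10 M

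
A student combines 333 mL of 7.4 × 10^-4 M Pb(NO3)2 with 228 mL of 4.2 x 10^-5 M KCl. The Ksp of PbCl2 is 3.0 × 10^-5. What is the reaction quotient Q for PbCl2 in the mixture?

Q = 1.3 × 10^-13

Total volume = 333 + 228 = 561 mL.
[Pb^2+] = 7.4 × 10^-4 × (333/561) = 4.39 × 10^-4 M
[Cl^-] = 4.2 × 10^-5 × (228/561) = 1.71 × 10^-5 M
PbCl2(s) ⇌ Pb^2+ + 2 Cl^-, so Q = [Pb^2+][Cl^-]^2
Q = (4.39 x 10^-4)(1.71 × 10^-5)^2 = 1.3 x 10^-13
Q < Ksp, so no precipitate of PbCl2 forms.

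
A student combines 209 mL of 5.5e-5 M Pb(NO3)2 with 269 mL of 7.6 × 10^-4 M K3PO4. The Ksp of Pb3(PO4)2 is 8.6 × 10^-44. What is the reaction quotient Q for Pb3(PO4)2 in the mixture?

Total volume = 209 + 269 = 478 mL.
[Pb^2+] = 5.5 × 10^-5 × (209/478) = 2.40 x 10^-5 M
[PO4^3-] = 7.6 × 10^-4 × (269/478) = 4.28 × 10^-4 M
Pb3(PO4)2(s) ⇌ 3 Pb^2+(aq) + 2 PO4^3-(aq), so Q = [Pb^2+]^3[PO4^3-]^2
Q = (2.40 x 10^-5)^3(4.28 × 10^-4)^2 = 2.5 × 10^-21
Q > Ksp, so Pb3(PO4)2 will precipitate.

Q ≈ 2.5e-21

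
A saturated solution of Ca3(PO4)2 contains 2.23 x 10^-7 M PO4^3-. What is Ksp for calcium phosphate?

1.86e-33

Ca3(PO4)2(s) <=> 3 Ca^2+ + 2 PO4^3-
Stoichiometry gives [Ca^2+] = (3/2)[PO4^3-] = 3.345 × 10^-7 M.
Ksp = [Ca^2+]^3[PO4^3-]^2
Ksp = (3.345 × 10^-7)^3 × (2.23 x 10^-7)^2 = 1.86 × 10^-33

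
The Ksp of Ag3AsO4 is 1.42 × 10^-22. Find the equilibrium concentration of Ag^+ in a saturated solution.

Ag3AsO4(s) <=> 3 Ag^+ + AsO4^3-
Ksp = [Ag^+]^3[AsO4^3-]
With molar solubility s: [Ag^+] = 3s, [AsO4^3-] = s.
Substituting: Ksp = (3s)^3s = 27s^4
s = (1.42 × 10^-22 / 27)^(1/4) = 1.514 × 10^-6 M
[Ag^+] = 3s = 4.54 x 10^-6 M

[Ag^+] = 4.54 × 10^-6 M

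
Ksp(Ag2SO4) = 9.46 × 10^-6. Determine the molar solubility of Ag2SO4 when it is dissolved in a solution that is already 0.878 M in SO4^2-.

Ag2SO4(s) ⇌ 2 Ag^+(aq) + SO4^2-(aq)
Ksp = [Ag^+]^2[SO4^2-]
Let s be the molar solubility in this solution. [Ag^+] = 2s, [SO4^2-] = 0.878 + s ≈ 0.878 (since the SO4^2- already present dominates).
Ksp ≈ (2s)^2 × 0.878
s = 1.64 × 10^-3 M
Check: s = 1.6 × 10^-3 ≪ 0.878, so the approximation is valid.

s ≈ 1.64 × 10^-3 M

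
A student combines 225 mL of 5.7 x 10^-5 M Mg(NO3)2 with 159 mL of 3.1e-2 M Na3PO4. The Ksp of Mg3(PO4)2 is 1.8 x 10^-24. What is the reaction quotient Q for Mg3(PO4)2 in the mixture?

Q = 6.1e-18

Total volume = 225 + 159 = 384 mL.
[Mg^2+] = 5.7 × 10^-5 × (225/384) = 3.34 × 10^-5 M
[PO4^3-] = 3.1 x 10^-2 × (159/384) = 1.28 x 10^-2 M
Mg3(PO4)2(s) ⇌ 3 Mg^2+(aq) + 2 PO4^3-(aq), so Q = [Mg^2+]^3[PO4^3-]^2
Q = (3.34 x 10^-5)^3(1.28 x 10^-2)^2 = 6.1 x 10^-18
Q > Ksp, so Mg3(PO4)2 will precipitate.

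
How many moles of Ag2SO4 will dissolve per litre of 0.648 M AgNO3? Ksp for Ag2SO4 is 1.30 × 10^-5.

s ≈ 3.10e-5 M

Ag2SO4(s) ⇌ 2 Ag^+(aq) + SO4^2-(aq)
Ksp = [Ag^+]^2[SO4^2-]
Let s be the molar solubility in this solution. [Ag^+] = 0.648 + 2s ≈ 0.648, [SO4^2-] = s (common-ion effect: Ag^+ is already 0.648 M).
Ksp ≈ (0.648)^2 × s
s = 3.10 x 10^-5 M
Check: 2s = 6.2 x 10^-5 ≪ 0.648, so the approximation is valid.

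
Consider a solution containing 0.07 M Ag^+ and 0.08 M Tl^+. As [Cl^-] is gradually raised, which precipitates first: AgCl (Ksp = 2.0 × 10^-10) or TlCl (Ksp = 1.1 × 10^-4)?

AgCl

Each salt begins to precipitate when Q = Ksp, i.e. when [Cl^-] reaches its threshold.
For AgCl: 2.0 × 10^-10 = 0.07 × [Cl^-]  ⇒  [Cl^-] = 2.9 x 10^-9 M.
For TlCl: 1.1 × 10^-4 = 0.08 × [Cl^-]  ⇒  [Cl^-] = 1.4 × 10^-3 M.
The salt with the lower threshold [Cl^-] precipitates first: AgCl.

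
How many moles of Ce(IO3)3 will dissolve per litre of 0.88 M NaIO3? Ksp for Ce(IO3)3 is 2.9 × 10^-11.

4.3 × 10^-11 M

Ce(IO3)3(s) ⇌ Ce^3+(aq) + 3 IO3^-(aq)
Ksp = [Ce^3+][IO3^-]^3
If s mol/L dissolves here, [Ce^3+] = s, [IO3^-] = 0.88 + 3s ≈ 0.88 (since IO3^- from NaIO3 dominates).
Ksp ≈ s × (0.88)^3
s = 4.3 x 10^-11 M
Check: 3s = 1.3 x 10^-10 ≪ 0.88, so the approximation is valid.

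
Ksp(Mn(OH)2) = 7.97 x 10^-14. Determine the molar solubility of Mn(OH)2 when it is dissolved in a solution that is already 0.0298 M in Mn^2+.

Mn(OH)2(s) ⇌ Mn^2+(aq) + 2 OH^-(aq)
Ksp = [Mn^2+][OH^-]^2
Let s = moles of Mn(OH)2 that dissolve per litre. [Mn^2+] = 0.0298 + s ≈ 0.0298, [OH^-] = 2s (since the Mn^2+ already present dominates).
Ksp ≈ 0.0298 × (2s)^2
s = 8.18 × 10^-7 M
Check: s = 8.2 × 10^-7 ≪ 0.0298, so the approximation is valid.

s = 8.18e-7 M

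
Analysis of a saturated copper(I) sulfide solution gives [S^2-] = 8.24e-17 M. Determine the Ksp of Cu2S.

Ksp ≈ 2.24e-48

Cu2S(s) ⇌ 2 Cu^+(aq) + S^2-(aq)
Stoichiometry gives [Cu^+] = (2/1)[S^2-] = 1.648 x 10^-16 M.
Ksp = [Cu^+]^2[S^2-]
Ksp = (1.648 × 10^-16)^2 × 8.24 x 10^-17 = 2.24 x 10^-48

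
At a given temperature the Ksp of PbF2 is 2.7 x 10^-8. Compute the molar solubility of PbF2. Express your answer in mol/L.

s = 1.9 x 10^-3 M

PbF2(s) ⇌ Pb^2+ + 2 F^-
Ksp = [Pb^2+][F^-]^2
Let s = molar solubility. Then [Pb^2+] = s and [F^-] = 2s.
Substituting: Ksp = s(2s)^2 = 4s^3
s = (2.7 x 10^-8 / 4)^(1/3) = 1.9 × 10^-3 M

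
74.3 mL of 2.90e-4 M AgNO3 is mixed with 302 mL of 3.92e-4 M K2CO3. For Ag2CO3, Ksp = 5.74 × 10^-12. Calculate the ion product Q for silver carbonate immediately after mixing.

1.03 x 10^-12

Total volume = 74.3 + 302 = 376.3 mL.
[Ag^+] = 2.90 × 10^-4 × (74.3/376.3) = 5.726 × 10^-5 M
[CO3^2-] = 3.92 × 10^-4 × (302/376.3) = 3.146 × 10^-4 M
Ag2CO3(s) ⇌ 2 Ag^+ + CO3^2-, so Q = [Ag^+]^2[CO3^2-]
Q = (5.726 × 10^-5)^2(3.146 x 10^-4) = 1.03 × 10^-12
Q < Ksp, so no precipitate of Ag2CO3 forms.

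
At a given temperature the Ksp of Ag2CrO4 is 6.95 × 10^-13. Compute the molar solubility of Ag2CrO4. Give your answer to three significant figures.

s ≈ 5.58 × 10^-5 M

Ag2CrO4(s) ⇌ 2 Ag^+(aq) + CrO4^2-(aq)
Ksp = [Ag^+]^2[CrO4^2-]
With molar solubility s: [Ag^+] = 2s, [CrO4^2-] = s.
So Ksp = (2s)^2 × s = 4s^3
Solving, s = (6.95 × 10^-13/4)^(1/3) = 5.58 × 10^-5 M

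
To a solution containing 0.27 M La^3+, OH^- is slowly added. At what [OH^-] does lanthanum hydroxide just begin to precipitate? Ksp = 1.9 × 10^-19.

La(OH)3(s) ⇌ La^3+ + 3 OH^-
Ksp = [La^3+][OH^-]^3
Precipitation begins when Q = Ksp. With [La^3+] = 0.27 M:
1.9 × 10^-19 = (0.27) × [OH^-]^3
[OH^-] = (1.9 × 10^-19 / 2.7 × 10^-1)^(1/3) = 8.9 × 10^-7 M

[OH^-] ≈ 8.9 x 10^-7 M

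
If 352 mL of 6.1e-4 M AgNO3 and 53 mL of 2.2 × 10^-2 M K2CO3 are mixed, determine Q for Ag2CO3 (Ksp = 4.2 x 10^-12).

Q ≈ 8.1 x 10^-10

Total volume = 352 + 53 = 405 mL.
[Ag^+] = 6.1 x 10^-4 × (352/405) = 5.30 x 10^-4 M
[CO3^2-] = 2.2 × 10^-2 × (53/405) = 2.88 × 10^-3 M
Ag2CO3(s) ⇌ 2 Ag^+ + CO3^2-, so Q = [Ag^+]^2[CO3^2-]
Q = (5.30 × 10^-4)^2(2.88 x 10^-3) = 8.1 x 10^-10
Q > Ksp, so Ag2CO3 will precipitate.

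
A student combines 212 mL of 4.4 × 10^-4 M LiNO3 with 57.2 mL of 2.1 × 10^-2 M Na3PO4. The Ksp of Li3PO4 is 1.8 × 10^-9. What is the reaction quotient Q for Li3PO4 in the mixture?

Total volume = 212 + 57.2 = 269.2 mL.
[Li^+] = 4.4 x 10^-4 × (212/269.2) = 3.47 x 10^-4 M
[PO4^3-] = 2.1 x 10^-2 × (57.2/269.2) = 4.46 × 10^-3 M
Li3PO4(s) ⇌ 3 Li^+(aq) + PO4^3-(aq), so Q = [Li^+]^3[PO4^3-]
Q = (3.47 × 10^-4)^3(4.46 × 10^-3) = 1.9 × 10^-13
Q < Ksp, so no precipitate of Li3PO4 forms.

Q ≈ 1.9e-13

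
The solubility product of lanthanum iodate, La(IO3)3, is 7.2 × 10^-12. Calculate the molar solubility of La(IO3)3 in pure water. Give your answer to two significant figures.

7.2e-4 M

La(IO3)3(s) ⇌ La^3+ + 3 IO3^-
Ksp = [La^3+][IO3^-]^3
If s mol/L of La(IO3)3 dissolves, [La^3+] = s and [IO3^-] = 3s.
Ksp = s(3s)^3 = 27s^4
s = (7.2 × 10^-12 / 27)^(1/4) = 7.2 x 10^-4 M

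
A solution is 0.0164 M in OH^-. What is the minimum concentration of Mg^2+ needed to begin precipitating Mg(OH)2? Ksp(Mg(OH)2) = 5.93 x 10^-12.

2.20 x 10^-8 M

Mg(OH)2(s) ⇌ Mg^2+(aq) + 2 OH^-(aq)
Ksp = [Mg^2+][OH^-]^2
Precipitation begins when Q = Ksp. With [OH^-] = 0.0164 M:
5.93 x 10^-12 = (0.0164)^2 × [Mg^2+]
[Mg^2+] = (5.93 x 10^-12 / 2.690 x 10^-4) = 2.20 × 10^-8 M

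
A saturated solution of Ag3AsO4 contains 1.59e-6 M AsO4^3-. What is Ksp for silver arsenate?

Ksp = 1.73e-22

Ag3AsO4(s) <=> 3 Ag^+(aq) + AsO4^3-(aq)
Stoichiometry gives [Ag^+] = (3/1)[AsO4^3-] = 4.770 × 10^-6 M.
Ksp = [Ag^+]^3[AsO4^3-]
Ksp = (4.770 × 10^-6)^3 × 1.59 x 10^-6 = 1.73 × 10^-22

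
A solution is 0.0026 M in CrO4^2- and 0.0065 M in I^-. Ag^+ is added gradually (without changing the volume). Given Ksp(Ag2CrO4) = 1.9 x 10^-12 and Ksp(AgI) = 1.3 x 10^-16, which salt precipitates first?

AgI

Each salt begins to precipitate when Q = Ksp, i.e. when [Ag^+] reaches its threshold.
For Ag2CrO4: 1.9 x 10^-12 = 0.0026 × [Ag^+]^2  ⇒  [Ag^+] = 2.7 × 10^-5 M.
For AgI: 1.3 x 10^-16 = 0.0065 × [Ag^+]  ⇒  [Ag^+] = 2.0 × 10^-14 M.
The salt with the lower threshold [Ag^+] precipitates first: AgI.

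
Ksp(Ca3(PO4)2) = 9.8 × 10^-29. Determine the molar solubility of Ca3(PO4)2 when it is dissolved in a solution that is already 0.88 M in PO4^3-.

s ≈ 1.7 × 10^-10 M

Ca3(PO4)2(s) <=> 3 Ca^2+(aq) + 2 PO4^3-(aq)
Ksp = [Ca^2+]^3[PO4^3-]^2
If s mol/L dissolves here, [Ca^2+] = 3s, [PO4^3-] = 0.88 + 2s ≈ 0.88 (since the PO4^3- already present dominates).
Ksp ≈ (3s)^3 × (0.88)^2
s = 1.7 × 10^-10 M
Check: 2s = 3.3 × 10^-10 ≪ 0.88, so the approximation is valid.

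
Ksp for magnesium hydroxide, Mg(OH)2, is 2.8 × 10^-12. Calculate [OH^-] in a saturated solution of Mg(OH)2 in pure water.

Mg(OH)2(s) ⇌ Mg^2+(aq) + 2 OH^-(aq)
Ksp = [Mg^2+][OH^-]^2
For each mole of Mg(OH)2 that dissolves: [Mg^2+] = s, [OH^-] = 2s.
Ksp = s(2s)^2 = 4s^3
Solving, s = (2.8 × 10^-12/4)^(1/3) = 8.88 × 10^-5 M
[OH^-] = 2s = 1.8 x 10^-4 M

[OH^-] ≈ 1.8 × 10^-4 M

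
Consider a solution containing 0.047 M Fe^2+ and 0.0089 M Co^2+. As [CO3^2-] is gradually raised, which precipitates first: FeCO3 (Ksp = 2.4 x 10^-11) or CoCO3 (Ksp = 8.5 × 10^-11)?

FeCO3

Precipitation of each salt starts when its ion product equals its Ksp.
For FeCO3: 2.4 x 10^-11 = 0.047 × [CO3^2-]  ⇒  [CO3^2-] = 5.1 × 10^-10 M.
For CoCO3: 8.5 × 10^-11 = 0.0089 × [CO3^2-]  ⇒  [CO3^2-] = 9.6 × 10^-9 M.
The salt with the lower threshold [CO3^2-] precipitates first: FeCO3.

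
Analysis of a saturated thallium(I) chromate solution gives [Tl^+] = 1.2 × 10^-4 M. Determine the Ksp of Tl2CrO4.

8.6e-13

Tl2CrO4(s) ⇌ 2 Tl^+(aq) + CrO4^2-(aq)
Stoichiometry gives [CrO4^2-] = (1/2)[Tl^+] = 6.00 x 10^-5 M.
Ksp = [Tl^+]^2[CrO4^2-]
Ksp = (1.2 × 10^-4)^2 × 6.00 x 10^-5 = 8.6 × 10^-13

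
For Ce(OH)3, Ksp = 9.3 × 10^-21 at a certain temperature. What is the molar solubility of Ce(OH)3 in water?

s ≈ 4.3 x 10^-6 M

Ce(OH)3(s) <=> Ce^3+(aq) + 3 OH^-(aq)
Ksp = [Ce^3+][OH^-]^3
Let s = molar solubility. Then [Ce^3+] = s and [OH^-] = 3s.
Ksp = s(3s)^3 = 27s^4
Solving, s = (9.3 × 10^-21/27)^(1/4) = 4.3 × 10^-6 M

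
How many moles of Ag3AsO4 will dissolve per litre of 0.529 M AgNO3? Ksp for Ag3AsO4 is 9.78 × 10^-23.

Ag3AsO4(s) ⇌ 3 Ag^+(aq) + AsO4^3-(aq)
Ksp = [Ag^+]^3[AsO4^3-]
Let s = moles of Ag3AsO4 that dissolve per litre. [Ag^+] = 0.529 + 3s ≈ 0.529, [AsO4^3-] = s (since Ag^+ from AgNO3 dominates).
Ksp ≈ (0.529)^3 × s
s = 6.61 × 10^-22 M
Check: 3s = 2.0 × 10^-21 ≪ 0.529, so the approximation is valid.

s = 6.61 x 10^-22 M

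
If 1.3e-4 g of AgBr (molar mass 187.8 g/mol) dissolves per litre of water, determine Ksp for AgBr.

Ksp ≈ 4.8e-13

Molar solubility s = (1.3 x 10^-4 g/L) / (187.8 g/mol) = 6.92 × 10^-7 M.
AgBr(s) ⇌ Ag^+(aq) + Br^-(aq)
If s mol/L of AgBr dissolves, [Ag^+] = s and [Br^-] = s.
Ksp = [Ag^+][Br^-]
Ksp = s × s = s^2
Ksp = (6.92 × 10^-7)^2 = 4.8 x 10^-13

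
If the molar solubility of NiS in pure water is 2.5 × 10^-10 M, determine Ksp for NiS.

NiS(s) ⇌ Ni^2+(aq) + S^2-(aq)
For each mole of NiS that dissolves: [Ni^2+] = s, [S^2-] = s.
Ksp = [Ni^2+][S^2-]
Ksp = (s)(s) = s^2
With s = 2.5 × 10^-10: Ksp = 6.3 × 10^-20

Ksp = 6.3 x 10^-20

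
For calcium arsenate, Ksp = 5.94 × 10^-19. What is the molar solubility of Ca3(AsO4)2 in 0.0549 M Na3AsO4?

1.94e-6 M

Ca3(AsO4)2(s) <=> 3 Ca^2+ + 2 AsO4^3-
Ksp = [Ca^2+]^3[AsO4^3-]^2
If s mol/L dissolves here, [Ca^2+] = 3s, [AsO4^3-] = 0.0549 + 2s ≈ 0.0549 (Ksp is small, so little additional dissolves).
Ksp ≈ (3s)^3 × (0.0549)^2
s = 1.94 × 10^-6 M
Check: 2s = 3.9 × 10^-6 ≪ 0.0549, so the approximation is valid.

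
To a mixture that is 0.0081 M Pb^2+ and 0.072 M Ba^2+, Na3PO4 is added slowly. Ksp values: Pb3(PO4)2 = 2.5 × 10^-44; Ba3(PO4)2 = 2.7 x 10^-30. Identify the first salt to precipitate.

Precipitation of each salt starts when its ion product equals its Ksp.
For Pb3(PO4)2: 2.5 × 10^-44 = (0.0081)^3 × [PO4^3-]^2  ⇒  [PO4^3-] = 2.2 × 10^-19 M.
For Ba3(PO4)2: 2.7 x 10^-30 = (0.072)^3 × [PO4^3-]^2  ⇒  [PO4^3-] = 8.5 × 10^-14 M.
The salt with the lower threshold [PO4^3-] precipitates first: Pb3(PO4)2.

Pb3(PO4)2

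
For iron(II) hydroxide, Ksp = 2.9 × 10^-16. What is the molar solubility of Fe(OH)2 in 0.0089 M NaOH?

Fe(OH)2(s) <=> Fe^2+(aq) + 2 OH^-(aq)
Ksp = [Fe^2+][OH^-]^2
Let s be the molar solubility in this solution. [Fe^2+] = s, [OH^-] = 0.0089 + 2s ≈ 0.0089 (Ksp is small, so little additional dissolves).
Ksp ≈ s × (0.0089)^2
s = 3.7 x 10^-12 M
Check: 2s = 7.3 x 10^-12 ≪ 0.0089, so the approximation is valid.

3.7 × 10^-12 M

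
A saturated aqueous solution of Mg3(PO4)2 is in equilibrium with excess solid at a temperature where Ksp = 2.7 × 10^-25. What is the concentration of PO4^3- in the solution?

[PO4^3-] = 9.6 × 10^-6 M

Mg3(PO4)2(s) <=> 3 Mg^2+(aq) + 2 PO4^3-(aq)
Ksp = [Mg^2+]^3[PO4^3-]^2
For each mole of Mg3(PO4)2 that dissolves: [Mg^2+] = 3s, [PO4^3-] = 2s.
Ksp = (3s)^3(2s)^2 = 108s^5
s = (2.7 × 10^-25 / 108)^(1/5) = 4.78 x 10^-6 M
[PO4^3-] = 2s = 9.6 × 10^-6 M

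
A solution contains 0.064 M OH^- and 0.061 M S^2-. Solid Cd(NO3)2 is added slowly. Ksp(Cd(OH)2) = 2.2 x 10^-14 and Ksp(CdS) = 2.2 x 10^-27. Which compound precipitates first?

Each salt begins to precipitate when Q = Ksp, i.e. when [Cd^2+] reaches its threshold.
For Cd(OH)2: 2.2 x 10^-14 = (0.064)^2 × [Cd^2+]  ⇒  [Cd^2+] = 5.4 x 10^-12 M.
For CdS: 2.2 x 10^-27 = 0.061 × [Cd^2+]  ⇒  [Cd^2+] = 3.6 × 10^-26 M.
The salt with the lower threshold [Cd^2+] precipitates first: CdS.

CdS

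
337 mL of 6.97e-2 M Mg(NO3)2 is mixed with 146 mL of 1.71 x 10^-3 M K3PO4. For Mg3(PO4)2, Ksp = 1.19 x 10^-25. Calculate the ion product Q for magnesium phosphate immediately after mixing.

Total volume = 337 + 146 = 483 mL.
[Mg^2+] = 6.97 × 10^-2 × (337/483) = 4.863 × 10^-2 M
[PO4^3-] = 1.71 x 10^-3 × (146/483) = 5.169 x 10^-4 M
Mg3(PO4)2(s) ⇌ 3 Mg^2+(aq) + 2 PO4^3-(aq), so Q = [Mg^2+]^3[PO4^3-]^2
Q = (4.863 × 10^-2)^3(5.169 × 10^-4)^2 = 3.07 × 10^-11
Q > Ksp, so Mg3(PO4)2 will precipitate.

Q ≈ 3.07e-11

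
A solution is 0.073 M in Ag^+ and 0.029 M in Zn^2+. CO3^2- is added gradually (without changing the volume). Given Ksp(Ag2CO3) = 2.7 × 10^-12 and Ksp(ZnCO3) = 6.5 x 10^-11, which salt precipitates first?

Ag2CO3

Precipitation of each salt starts when its ion product equals its Ksp.
For Ag2CO3: 2.7 × 10^-12 = (0.073)^2 × [CO3^2-]  ⇒  [CO3^2-] = 5.1 × 10^-10 M.
For ZnCO3: 6.5 x 10^-11 = 0.029 × [CO3^2-]  ⇒  [CO3^2-] = 2.2 × 10^-9 M.
The salt with the lower threshold [CO3^2-] precipitates first: Ag2CO3.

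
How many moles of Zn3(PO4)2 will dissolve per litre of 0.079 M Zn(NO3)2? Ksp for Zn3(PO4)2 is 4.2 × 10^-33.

Zn3(PO4)2(s) <=> 3 Zn^2+(aq) + 2 PO4^3-(aq)
Ksp = [Zn^2+]^3[PO4^3-]^2
Let s = moles of Zn3(PO4)2 that dissolve per litre. [Zn^2+] = 0.079 + 3s ≈ 0.079, [PO4^3-] = 2s (common-ion effect: Zn^2+ is already 0.079 M).
Ksp ≈ (0.079)^3 × (2s)^2
s = 1.5 x 10^-15 M
Check: 3s = 4.4 x 10^-15 ≪ 0.079, so the approximation is valid.

s = 1.5e-15 M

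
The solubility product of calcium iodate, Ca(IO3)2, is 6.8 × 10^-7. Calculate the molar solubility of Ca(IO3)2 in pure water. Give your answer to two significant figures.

Ca(IO3)2(s) ⇌ Ca^2+(aq) + 2 IO3^-(aq)
Ksp = [Ca^2+][IO3^-]^2
If s mol/L of Ca(IO3)2 dissolves, [Ca^2+] = s and [IO3^-] = 2s.
So Ksp = s × (2s)^2 = 4s^3
s = (6.8 × 10^-7 / 4)^(1/3) = 5.5 × 10^-3 M

5.5 × 10^-3 M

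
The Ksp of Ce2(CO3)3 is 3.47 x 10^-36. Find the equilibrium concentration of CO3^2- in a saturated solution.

Ce2(CO3)3(s) ⇌ 2 Ce^3+ + 3 CO3^2-
Ksp = [Ce^3+]^2[CO3^2-]^3
If s mol/L of Ce2(CO3)3 dissolves, [Ce^3+] = 2s and [CO3^2-] = 3s.
Substituting: Ksp = (2s)^2(3s)^3 = 108s^5
s^5 = 3.47 x 10^-36 / 108, so s = 3.172 × 10^-8 M
[CO3^2-] = 3s = 9.52 x 10^-8 M

9.52 × 10^-8 M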